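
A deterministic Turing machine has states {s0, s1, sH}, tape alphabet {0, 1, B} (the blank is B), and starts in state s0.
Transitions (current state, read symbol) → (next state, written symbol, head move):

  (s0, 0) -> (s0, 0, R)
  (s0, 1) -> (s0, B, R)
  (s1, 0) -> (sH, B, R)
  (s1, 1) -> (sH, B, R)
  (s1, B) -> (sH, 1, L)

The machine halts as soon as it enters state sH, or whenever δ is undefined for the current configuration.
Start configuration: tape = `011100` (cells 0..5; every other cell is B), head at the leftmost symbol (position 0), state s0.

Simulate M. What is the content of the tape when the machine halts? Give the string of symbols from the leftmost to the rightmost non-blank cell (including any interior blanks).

0BBB00

state=s0 head=0 tape=[0]11100B   (s0,0)→(s0,0,R)
state=s0 head=1 tape=0[1]1100B   (s0,1)→(s0,B,R)
state=s0 head=2 tape=0B[1]100B   (s0,1)→(s0,B,R)
state=s0 head=3 tape=0BB[1]00B   (s0,1)→(s0,B,R)
state=s0 head=4 tape=0BBB[0]0B   (s0,0)→(s0,0,R)
state=s0 head=5 tape=0BBB0[0]B   (s0,0)→(s0,0,R)
state=s0 head=6 tape=0BBB00[B]
The non-blank tape span at halt is 0BBB00.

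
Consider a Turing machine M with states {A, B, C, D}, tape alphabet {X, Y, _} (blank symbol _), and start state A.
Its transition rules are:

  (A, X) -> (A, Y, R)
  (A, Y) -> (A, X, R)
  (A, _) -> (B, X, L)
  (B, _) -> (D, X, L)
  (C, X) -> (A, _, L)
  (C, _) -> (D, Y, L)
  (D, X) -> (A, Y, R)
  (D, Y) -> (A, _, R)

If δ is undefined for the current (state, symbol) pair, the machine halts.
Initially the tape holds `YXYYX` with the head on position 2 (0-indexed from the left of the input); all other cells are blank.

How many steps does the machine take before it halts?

4

A | YX[Y]YX_   read Y → write X, move R, go to A
A | YXX[Y]X_   read Y → write X, move R, go to A
A | YXXX[X]_   read X → write Y, move R, go to A
A | YXXXY[_]   read _ → write X, move L, go to B
B | YXXX[Y]X
M halts after 4 transitions.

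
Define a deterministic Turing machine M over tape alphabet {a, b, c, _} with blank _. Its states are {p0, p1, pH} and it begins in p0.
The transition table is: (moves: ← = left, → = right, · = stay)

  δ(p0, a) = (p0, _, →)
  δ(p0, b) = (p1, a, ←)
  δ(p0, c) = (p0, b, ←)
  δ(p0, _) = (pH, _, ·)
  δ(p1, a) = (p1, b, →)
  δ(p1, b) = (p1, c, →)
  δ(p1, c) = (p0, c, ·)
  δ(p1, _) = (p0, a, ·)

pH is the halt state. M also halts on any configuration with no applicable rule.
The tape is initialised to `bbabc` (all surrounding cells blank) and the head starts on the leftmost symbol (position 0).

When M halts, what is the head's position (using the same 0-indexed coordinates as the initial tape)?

p0 | _[b]babc   read b → write a, move ←, go to p1
p1 | [_]ababc   read _ → write a, move ·, go to p0
p0 | [a]ababc   read a → write _, move →, go to p0
p0 | _[a]babc   read a → write _, move →, go to p0
p0 | __[b]abc   read b → write a, move ←, go to p1
p1 | _[_]aabc   read _ → write a, move ·, go to p0
p0 | _[a]aabc   read a → write _, move →, go to p0
p0 | __[a]abc   read a → write _, move →, go to p0
p0 | ___[a]bc   read a → write _, move →, go to p0
p0 | ____[b]c   read b → write a, move ←, go to p1
p1 | ___[_]ac   read _ → write a, move ·, go to p0
p0 | ___[a]ac   read a → write _, move →, go to p0
p0 | ____[a]c   read a → write _, move →, go to p0
p0 | _____[c]   read c → write b, move ←, go to p0
p0 | ____[_]b   read _ → write _, move ·, go to pH
pH | ____[_]b
At halt the head is at cell 3.

3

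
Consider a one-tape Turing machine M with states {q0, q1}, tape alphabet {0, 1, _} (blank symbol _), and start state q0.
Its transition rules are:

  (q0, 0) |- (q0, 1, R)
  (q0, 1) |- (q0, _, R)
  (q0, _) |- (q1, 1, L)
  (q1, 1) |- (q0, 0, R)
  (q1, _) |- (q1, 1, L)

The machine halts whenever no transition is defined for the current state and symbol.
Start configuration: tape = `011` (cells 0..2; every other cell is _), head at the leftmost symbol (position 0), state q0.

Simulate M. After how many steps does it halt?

14

q0 | [0]11__   read 0 → write 1, move R, go to q0
q0 | 1[1]1__   read 1 → write _, move R, go to q0
q0 | 1_[1]__   read 1 → write _, move R, go to q0
q0 | 1__[_]_   read _ → write 1, move L, go to q1
q1 | 1_[_]1_   read _ → write 1, move L, go to q1
q1 | 1[_]11_   read _ → write 1, move L, go to q1
q1 | [1]111_   read 1 → write 0, move R, go to q0
q0 | 0[1]11_   read 1 → write _, move R, go to q0
q0 | 0_[1]1_   read 1 → write _, move R, go to q0
q0 | 0__[1]_   read 1 → write _, move R, go to q0
q0 | 0___[_]   read _ → write 1, move L, go to q1
q1 | 0__[_]1   read _ → write 1, move L, go to q1
q1 | 0_[_]11   read _ → write 1, move L, go to q1
q1 | 0[_]111   read _ → write 1, move L, go to q1
q1 | [0]1111
M halts after 14 transitions.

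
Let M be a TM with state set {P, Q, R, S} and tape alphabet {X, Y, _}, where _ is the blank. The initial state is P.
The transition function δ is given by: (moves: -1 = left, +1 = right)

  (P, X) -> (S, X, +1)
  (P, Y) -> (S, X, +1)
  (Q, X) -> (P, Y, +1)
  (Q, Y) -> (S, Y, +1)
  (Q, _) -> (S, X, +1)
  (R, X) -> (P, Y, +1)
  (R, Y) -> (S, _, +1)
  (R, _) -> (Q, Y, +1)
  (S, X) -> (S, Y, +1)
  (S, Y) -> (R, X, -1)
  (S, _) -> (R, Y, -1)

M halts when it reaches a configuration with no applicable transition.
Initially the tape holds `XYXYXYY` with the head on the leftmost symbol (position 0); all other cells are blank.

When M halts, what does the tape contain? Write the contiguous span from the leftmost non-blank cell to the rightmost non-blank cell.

state=P head=0 tape=[X]YXYXYY__   (P,X)→(S,X,+1)
state=S head=1 tape=X[Y]XYXYY__   (S,Y)→(R,X,-1)
state=R head=0 tape=[X]XXYXYY__   (R,X)→(P,Y,+1)
state=P head=1 tape=Y[X]XYXYY__   (P,X)→(S,X,+1)
state=S head=2 tape=YX[X]YXYY__   (S,X)→(S,Y,+1)
state=S head=3 tape=YXY[Y]XYY__   (S,Y)→(R,X,-1)
state=R head=2 tape=YX[Y]XXYY__   (R,Y)→(S,_,+1)
state=S head=3 tape=YX_[X]XYY__   (S,X)→(S,Y,+1)
state=S head=4 tape=YX_Y[X]YY__   (S,X)→(S,Y,+1)
state=S head=5 tape=YX_YY[Y]Y__   (S,Y)→(R,X,-1)
state=R head=4 tape=YX_Y[Y]XY__   (R,Y)→(S,_,+1)
state=S head=5 tape=YX_Y_[X]Y__   (S,X)→(S,Y,+1)
state=S head=6 tape=YX_Y_Y[Y]__   (S,Y)→(R,X,-1)
state=R head=5 tape=YX_Y_[Y]X__   (R,Y)→(S,_,+1)
state=S head=6 tape=YX_Y__[X]__   (S,X)→(S,Y,+1)
state=S head=7 tape=YX_Y__Y[_]_   (S,_)→(R,Y,-1)
state=R head=6 tape=YX_Y__[Y]Y_   (R,Y)→(S,_,+1)
state=S head=7 tape=YX_Y___[Y]_   (S,Y)→(R,X,-1)
state=R head=6 tape=YX_Y__[_]X_   (R,_)→(Q,Y,+1)
state=Q head=7 tape=YX_Y__Y[X]_   (Q,X)→(P,Y,+1)
state=P head=8 tape=YX_Y__YY[_]
The non-blank tape span at halt is YX_Y__YY.

YX_Y__YY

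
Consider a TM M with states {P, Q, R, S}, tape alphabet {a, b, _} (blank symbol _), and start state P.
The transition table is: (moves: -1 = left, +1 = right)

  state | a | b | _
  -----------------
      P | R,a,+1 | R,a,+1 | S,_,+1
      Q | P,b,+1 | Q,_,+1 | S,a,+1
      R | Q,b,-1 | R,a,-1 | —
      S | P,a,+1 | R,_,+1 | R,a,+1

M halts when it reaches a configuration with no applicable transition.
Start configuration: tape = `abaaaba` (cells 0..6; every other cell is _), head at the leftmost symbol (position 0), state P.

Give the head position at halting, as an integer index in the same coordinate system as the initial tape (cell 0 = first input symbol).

state=P head=0 tape=_[a]baaaba   (P,a)→(R,a,+1)
state=R head=1 tape=_a[b]aaaba   (R,b)→(R,a,-1)
state=R head=0 tape=_[a]aaaaba   (R,a)→(Q,b,-1)
state=Q head=-1 tape=[_]baaaaba   (Q,_)→(S,a,+1)
state=S head=0 tape=a[b]aaaaba   (S,b)→(R,_,+1)
state=R head=1 tape=a_[a]aaaba   (R,a)→(Q,b,-1)
state=Q head=0 tape=a[_]baaaba   (Q,_)→(S,a,+1)
state=S head=1 tape=aa[b]aaaba   (S,b)→(R,_,+1)
state=R head=2 tape=aa_[a]aaba   (R,a)→(Q,b,-1)
state=Q head=1 tape=aa[_]baaba   (Q,_)→(S,a,+1)
state=S head=2 tape=aaa[b]aaba   (S,b)→(R,_,+1)
state=R head=3 tape=aaa_[a]aba   (R,a)→(Q,b,-1)
state=Q head=2 tape=aaa[_]baba   (Q,_)→(S,a,+1)
state=S head=3 tape=aaaa[b]aba   (S,b)→(R,_,+1)
state=R head=4 tape=aaaa_[a]ba   (R,a)→(Q,b,-1)
state=Q head=3 tape=aaaa[_]bba   (Q,_)→(S,a,+1)
state=S head=4 tape=aaaaa[b]ba   (S,b)→(R,_,+1)
state=R head=5 tape=aaaaa_[b]a   (R,b)→(R,a,-1)
state=R head=4 tape=aaaaa[_]aa
At halt the head is at cell 4.

4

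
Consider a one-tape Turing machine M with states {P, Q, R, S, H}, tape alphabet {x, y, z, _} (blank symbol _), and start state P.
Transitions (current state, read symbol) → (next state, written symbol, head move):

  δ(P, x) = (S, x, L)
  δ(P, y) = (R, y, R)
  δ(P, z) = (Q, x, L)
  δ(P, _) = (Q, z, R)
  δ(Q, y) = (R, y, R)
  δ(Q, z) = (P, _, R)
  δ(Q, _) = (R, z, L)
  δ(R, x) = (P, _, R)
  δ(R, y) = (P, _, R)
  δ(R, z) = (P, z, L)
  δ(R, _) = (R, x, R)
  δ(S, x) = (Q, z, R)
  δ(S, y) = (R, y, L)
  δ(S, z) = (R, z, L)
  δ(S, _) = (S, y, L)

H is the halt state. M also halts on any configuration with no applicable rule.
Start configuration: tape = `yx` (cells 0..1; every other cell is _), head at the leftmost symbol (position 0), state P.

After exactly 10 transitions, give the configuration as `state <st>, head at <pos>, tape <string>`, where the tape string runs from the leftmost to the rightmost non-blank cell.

state=P head=0 tape=[y]x__   (P,y)→(R,y,R)
state=R head=1 tape=y[x]__   (R,x)→(P,_,R)
state=P head=2 tape=y_[_]_   (P,_)→(Q,z,R)
state=Q head=3 tape=y_z[_]   (Q,_)→(R,z,L)
state=R head=2 tape=y_[z]z   (R,z)→(P,z,L)
state=P head=1 tape=y[_]zz   (P,_)→(Q,z,R)
state=Q head=2 tape=yz[z]z   (Q,z)→(P,_,R)
state=P head=3 tape=yz_[z]   (P,z)→(Q,x,L)
state=Q head=2 tape=yz[_]x   (Q,_)→(R,z,L)
state=R head=1 tape=y[z]zx   (R,z)→(P,z,L)
state=P head=0 tape=[y]zzx
After 10 steps: state P, head at 0, tape yzzx.

state P, head at 0, tape yzzx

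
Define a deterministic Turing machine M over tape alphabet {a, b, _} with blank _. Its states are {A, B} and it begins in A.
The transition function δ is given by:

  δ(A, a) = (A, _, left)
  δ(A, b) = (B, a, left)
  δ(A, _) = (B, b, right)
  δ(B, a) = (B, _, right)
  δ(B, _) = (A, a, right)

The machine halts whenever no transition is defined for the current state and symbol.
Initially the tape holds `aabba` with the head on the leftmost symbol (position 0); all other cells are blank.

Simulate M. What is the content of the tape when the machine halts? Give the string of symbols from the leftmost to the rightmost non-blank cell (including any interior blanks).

bababbba

state=A head=0 tape=___[a]abba   (A,a)→(A,_,left)
state=A head=-1 tape=__[_]_abba   (A,_)→(B,b,right)
state=B head=0 tape=__b[_]abba   (B,_)→(A,a,right)
state=A head=1 tape=__ba[a]bba   (A,a)→(A,_,left)
state=A head=0 tape=__b[a]_bba   (A,a)→(A,_,left)
state=A head=-1 tape=__[b]__bba   (A,b)→(B,a,left)
state=B head=-2 tape=_[_]a__bba   (B,_)→(A,a,right)
state=A head=-1 tape=_a[a]__bba   (A,a)→(A,_,left)
state=A head=-2 tape=_[a]___bba   (A,a)→(A,_,left)
state=A head=-3 tape=[_]____bba   (A,_)→(B,b,right)
state=B head=-2 tape=b[_]___bba   (B,_)→(A,a,right)
state=A head=-1 tape=ba[_]__bba   (A,_)→(B,b,right)
state=B head=0 tape=bab[_]_bba   (B,_)→(A,a,right)
state=A head=1 tape=baba[_]bba   (A,_)→(B,b,right)
state=B head=2 tape=babab[b]ba
The non-blank tape span at halt is bababbba.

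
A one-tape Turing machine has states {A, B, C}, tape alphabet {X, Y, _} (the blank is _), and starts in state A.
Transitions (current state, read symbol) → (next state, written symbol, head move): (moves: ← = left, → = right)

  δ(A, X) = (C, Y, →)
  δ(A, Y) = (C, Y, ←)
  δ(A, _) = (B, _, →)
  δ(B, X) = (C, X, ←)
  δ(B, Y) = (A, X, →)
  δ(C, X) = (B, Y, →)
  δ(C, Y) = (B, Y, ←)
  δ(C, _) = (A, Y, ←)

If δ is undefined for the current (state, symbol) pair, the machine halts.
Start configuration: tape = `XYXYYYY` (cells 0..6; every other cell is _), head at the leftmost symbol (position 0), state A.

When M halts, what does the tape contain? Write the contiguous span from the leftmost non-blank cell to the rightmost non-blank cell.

A | [X]YXYYYY__   read X → write Y, move →, go to C
C | Y[Y]XYYYY__   read Y → write Y, move ←, go to B
B | [Y]YXYYYY__   read Y → write X, move →, go to A
A | X[Y]XYYYY__   read Y → write Y, move ←, go to C
C | [X]YXYYYY__   read X → write Y, move →, go to B
B | Y[Y]XYYYY__   read Y → write X, move →, go to A
A | YX[X]YYYY__   read X → write Y, move →, go to C
C | YXY[Y]YYY__   read Y → write Y, move ←, go to B
B | YX[Y]YYYY__   read Y → write X, move →, go to A
A | YXX[Y]YYY__   read Y → write Y, move ←, go to C
C | YX[X]YYYY__   read X → write Y, move →, go to B
B | YXY[Y]YYY__   read Y → write X, move →, go to A
A | YXYX[Y]YY__   read Y → write Y, move ←, go to C
C | YXY[X]YYY__   read X → write Y, move →, go to B
B | YXYY[Y]YY__   read Y → write X, move →, go to A
A | YXYYX[Y]Y__   read Y → write Y, move ←, go to C
C | YXYY[X]YY__   read X → write Y, move →, go to B
B | YXYYY[Y]Y__   read Y → write X, move →, go to A
A | YXYYYX[Y]__   read Y → write Y, move ←, go to C
C | YXYYY[X]Y__   read X → write Y, move →, go to B
B | YXYYYY[Y]__   read Y → write X, move →, go to A
A | YXYYYYX[_]_   read _ → write _, move →, go to B
B | YXYYYYX_[_]
The non-blank tape span at halt is YXYYYYX.

YXYYYYX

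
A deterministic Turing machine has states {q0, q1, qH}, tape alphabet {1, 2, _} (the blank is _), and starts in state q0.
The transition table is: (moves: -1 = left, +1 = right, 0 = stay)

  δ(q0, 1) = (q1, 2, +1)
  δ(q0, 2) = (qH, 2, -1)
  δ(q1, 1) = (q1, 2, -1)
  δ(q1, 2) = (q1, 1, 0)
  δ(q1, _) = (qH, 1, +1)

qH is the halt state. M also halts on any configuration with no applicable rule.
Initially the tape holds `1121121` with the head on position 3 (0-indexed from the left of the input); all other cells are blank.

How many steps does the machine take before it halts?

9

q0 | _112[1]121   read 1 → write 2, move +1, go to q1
q1 | _1122[1]21   read 1 → write 2, move -1, go to q1
q1 | _112[2]221   read 2 → write 1, move 0, go to q1
q1 | _112[1]221   read 1 → write 2, move -1, go to q1
q1 | _11[2]2221   read 2 → write 1, move 0, go to q1
q1 | _11[1]2221   read 1 → write 2, move -1, go to q1
q1 | _1[1]22221   read 1 → write 2, move -1, go to q1
q1 | _[1]222221   read 1 → write 2, move -1, go to q1
q1 | [_]2222221   read _ → write 1, move +1, go to qH
qH | 1[2]222221
M halts after 9 transitions.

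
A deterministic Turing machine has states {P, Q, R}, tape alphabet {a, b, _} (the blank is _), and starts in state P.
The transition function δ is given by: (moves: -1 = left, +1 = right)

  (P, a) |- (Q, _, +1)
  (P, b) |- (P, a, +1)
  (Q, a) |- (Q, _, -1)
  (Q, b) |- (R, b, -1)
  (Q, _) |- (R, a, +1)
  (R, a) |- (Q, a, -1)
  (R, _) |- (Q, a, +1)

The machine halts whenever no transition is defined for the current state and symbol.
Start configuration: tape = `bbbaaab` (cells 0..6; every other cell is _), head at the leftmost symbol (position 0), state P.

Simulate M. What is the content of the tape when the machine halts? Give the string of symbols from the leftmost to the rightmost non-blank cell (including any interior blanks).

aaaaaaab

state=P head=0 tape=_[b]bbaaab   (P,b)→(P,a,+1)
state=P head=1 tape=_a[b]baaab   (P,b)→(P,a,+1)
state=P head=2 tape=_aa[b]aaab   (P,b)→(P,a,+1)
state=P head=3 tape=_aaa[a]aab   (P,a)→(Q,_,+1)
state=Q head=4 tape=_aaa_[a]ab   (Q,a)→(Q,_,-1)
state=Q head=3 tape=_aaa[_]_ab   (Q,_)→(R,a,+1)
state=R head=4 tape=_aaaa[_]ab   (R,_)→(Q,a,+1)
state=Q head=5 tape=_aaaaa[a]b   (Q,a)→(Q,_,-1)
state=Q head=4 tape=_aaaa[a]_b   (Q,a)→(Q,_,-1)
state=Q head=3 tape=_aaa[a]__b   (Q,a)→(Q,_,-1)
state=Q head=2 tape=_aa[a]___b   (Q,a)→(Q,_,-1)
state=Q head=1 tape=_a[a]____b   (Q,a)→(Q,_,-1)
state=Q head=0 tape=_[a]_____b   (Q,a)→(Q,_,-1)
state=Q head=-1 tape=[_]______b   (Q,_)→(R,a,+1)
state=R head=0 tape=a[_]_____b   (R,_)→(Q,a,+1)
state=Q head=1 tape=aa[_]____b   (Q,_)→(R,a,+1)
state=R head=2 tape=aaa[_]___b   (R,_)→(Q,a,+1)
state=Q head=3 tape=aaaa[_]__b   (Q,_)→(R,a,+1)
state=R head=4 tape=aaaaa[_]_b   (R,_)→(Q,a,+1)
state=Q head=5 tape=aaaaaa[_]b   (Q,_)→(R,a,+1)
state=R head=6 tape=aaaaaaa[b]
The non-blank tape span at halt is aaaaaaab.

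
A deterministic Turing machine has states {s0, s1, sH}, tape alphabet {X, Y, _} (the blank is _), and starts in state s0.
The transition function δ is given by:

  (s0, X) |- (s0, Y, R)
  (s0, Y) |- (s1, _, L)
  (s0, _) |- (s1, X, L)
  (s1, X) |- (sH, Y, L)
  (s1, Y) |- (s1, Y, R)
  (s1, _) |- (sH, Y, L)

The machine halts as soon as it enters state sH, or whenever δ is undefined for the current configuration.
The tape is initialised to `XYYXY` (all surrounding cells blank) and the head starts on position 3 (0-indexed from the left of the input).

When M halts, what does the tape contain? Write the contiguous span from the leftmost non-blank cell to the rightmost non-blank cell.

s0 | XYY[X]Y   read X → write Y, move R, go to s0
s0 | XYYY[Y]   read Y → write _, move L, go to s1
s1 | XYY[Y]_   read Y → write Y, move R, go to s1
s1 | XYYY[_]   read _ → write Y, move L, go to sH
sH | XYY[Y]Y
The non-blank tape span at halt is XYYYY.

XYYYY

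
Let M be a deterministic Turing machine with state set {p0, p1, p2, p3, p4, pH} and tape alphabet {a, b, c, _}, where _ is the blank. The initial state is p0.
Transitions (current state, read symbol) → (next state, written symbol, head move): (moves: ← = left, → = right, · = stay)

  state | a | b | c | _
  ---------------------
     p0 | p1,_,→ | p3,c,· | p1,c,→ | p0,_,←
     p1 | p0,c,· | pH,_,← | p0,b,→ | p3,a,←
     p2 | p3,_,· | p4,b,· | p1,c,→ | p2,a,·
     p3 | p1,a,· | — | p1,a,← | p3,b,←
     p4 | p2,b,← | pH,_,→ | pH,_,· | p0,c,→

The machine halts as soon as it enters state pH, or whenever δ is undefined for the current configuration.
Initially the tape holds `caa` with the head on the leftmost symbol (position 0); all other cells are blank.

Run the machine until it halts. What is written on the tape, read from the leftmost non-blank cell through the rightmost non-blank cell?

cbaaa

p0 | [c]aa__   read c → write c, move →, go to p1
p1 | c[a]a__   read a → write c, move ·, go to p0
p0 | c[c]a__   read c → write c, move →, go to p1
p1 | cc[a]__   read a → write c, move ·, go to p0
p0 | cc[c]__   read c → write c, move →, go to p1
p1 | ccc[_]_   read _ → write a, move ←, go to p3
p3 | cc[c]a_   read c → write a, move ←, go to p1
p1 | c[c]aa_   read c → write b, move →, go to p0
p0 | cb[a]a_   read a → write _, move →, go to p1
p1 | cb_[a]_   read a → write c, move ·, go to p0
p0 | cb_[c]_   read c → write c, move →, go to p1
p1 | cb_c[_]   read _ → write a, move ←, go to p3
p3 | cb_[c]a   read c → write a, move ←, go to p1
p1 | cb[_]aa   read _ → write a, move ←, go to p3
p3 | c[b]aaa
The non-blank tape span at halt is cbaaa.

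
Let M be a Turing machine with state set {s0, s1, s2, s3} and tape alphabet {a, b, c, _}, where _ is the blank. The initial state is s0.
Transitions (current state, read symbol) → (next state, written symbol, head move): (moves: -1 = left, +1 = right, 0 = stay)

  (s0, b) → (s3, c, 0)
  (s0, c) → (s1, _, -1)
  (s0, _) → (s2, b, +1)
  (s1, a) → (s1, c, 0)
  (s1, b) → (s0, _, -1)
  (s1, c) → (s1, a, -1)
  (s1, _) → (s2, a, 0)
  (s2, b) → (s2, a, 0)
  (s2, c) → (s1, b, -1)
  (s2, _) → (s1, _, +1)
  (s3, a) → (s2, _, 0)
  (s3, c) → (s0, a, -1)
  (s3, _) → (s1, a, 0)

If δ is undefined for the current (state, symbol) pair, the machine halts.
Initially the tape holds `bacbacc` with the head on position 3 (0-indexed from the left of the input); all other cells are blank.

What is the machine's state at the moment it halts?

s2

s0 | _bac[b]acc   read b → write c, move 0, go to s3
s3 | _bac[c]acc   read c → write a, move -1, go to s0
s0 | _ba[c]aacc   read c → write _, move -1, go to s1
s1 | _b[a]_aacc   read a → write c, move 0, go to s1
s1 | _b[c]_aacc   read c → write a, move -1, go to s1
s1 | _[b]a_aacc   read b → write _, move -1, go to s0
s0 | [_]_a_aacc   read _ → write b, move +1, go to s2
s2 | b[_]a_aacc   read _ → write _, move +1, go to s1
s1 | b_[a]_aacc   read a → write c, move 0, go to s1
s1 | b_[c]_aacc   read c → write a, move -1, go to s1
s1 | b[_]a_aacc   read _ → write a, move 0, go to s2
s2 | b[a]a_aacc
No transition is defined for (s2, a); M halts in state s2.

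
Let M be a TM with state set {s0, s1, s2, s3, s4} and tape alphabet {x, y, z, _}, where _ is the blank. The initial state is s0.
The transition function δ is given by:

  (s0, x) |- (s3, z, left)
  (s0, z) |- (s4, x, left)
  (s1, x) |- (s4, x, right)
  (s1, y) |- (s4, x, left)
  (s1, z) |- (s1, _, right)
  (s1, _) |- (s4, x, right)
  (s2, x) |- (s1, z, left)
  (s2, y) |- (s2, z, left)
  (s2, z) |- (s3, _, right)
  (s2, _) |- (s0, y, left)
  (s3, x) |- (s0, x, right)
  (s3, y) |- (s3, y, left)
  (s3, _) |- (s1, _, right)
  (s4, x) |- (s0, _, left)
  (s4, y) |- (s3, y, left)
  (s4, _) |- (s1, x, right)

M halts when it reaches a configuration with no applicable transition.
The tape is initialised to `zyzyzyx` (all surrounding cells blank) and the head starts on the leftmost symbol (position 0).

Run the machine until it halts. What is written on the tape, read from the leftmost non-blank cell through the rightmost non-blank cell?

xxyzyzyx

state=s0 head=0 tape=_[z]yzyzyx   (s0,z)→(s4,x,left)
state=s4 head=-1 tape=[_]xyzyzyx   (s4,_)→(s1,x,right)
state=s1 head=0 tape=x[x]yzyzyx   (s1,x)→(s4,x,right)
state=s4 head=1 tape=xx[y]zyzyx   (s4,y)→(s3,y,left)
state=s3 head=0 tape=x[x]yzyzyx   (s3,x)→(s0,x,right)
state=s0 head=1 tape=xx[y]zyzyx
The non-blank tape span at halt is xxyzyzyx.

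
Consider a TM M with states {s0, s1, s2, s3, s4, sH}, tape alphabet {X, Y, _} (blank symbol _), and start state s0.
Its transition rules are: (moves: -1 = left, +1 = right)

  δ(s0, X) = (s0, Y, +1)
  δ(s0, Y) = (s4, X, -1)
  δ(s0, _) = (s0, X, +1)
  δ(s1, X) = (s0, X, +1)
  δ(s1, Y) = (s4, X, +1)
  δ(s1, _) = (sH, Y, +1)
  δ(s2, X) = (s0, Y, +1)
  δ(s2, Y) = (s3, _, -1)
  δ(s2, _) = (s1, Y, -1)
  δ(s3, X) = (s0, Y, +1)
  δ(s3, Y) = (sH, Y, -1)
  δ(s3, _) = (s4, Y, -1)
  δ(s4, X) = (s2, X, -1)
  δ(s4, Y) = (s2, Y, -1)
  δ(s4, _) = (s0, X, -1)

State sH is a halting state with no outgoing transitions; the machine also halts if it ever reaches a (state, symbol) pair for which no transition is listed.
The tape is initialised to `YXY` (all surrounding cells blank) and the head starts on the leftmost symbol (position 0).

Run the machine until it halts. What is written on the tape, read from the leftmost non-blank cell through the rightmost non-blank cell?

XY_YX

s0 | __[Y]XY   read Y → write X, move -1, go to s4
s4 | _[_]XXY   read _ → write X, move -1, go to s0
s0 | [_]XXXY   read _ → write X, move +1, go to s0
s0 | X[X]XXY   read X → write Y, move +1, go to s0
s0 | XY[X]XY   read X → write Y, move +1, go to s0
s0 | XYY[X]Y   read X → write Y, move +1, go to s0
s0 | XYYY[Y]   read Y → write X, move -1, go to s4
s4 | XYY[Y]X   read Y → write Y, move -1, go to s2
s2 | XY[Y]YX   read Y → write _, move -1, go to s3
s3 | X[Y]_YX   read Y → write Y, move -1, go to sH
sH | [X]Y_YX
The non-blank tape span at halt is XY_YX.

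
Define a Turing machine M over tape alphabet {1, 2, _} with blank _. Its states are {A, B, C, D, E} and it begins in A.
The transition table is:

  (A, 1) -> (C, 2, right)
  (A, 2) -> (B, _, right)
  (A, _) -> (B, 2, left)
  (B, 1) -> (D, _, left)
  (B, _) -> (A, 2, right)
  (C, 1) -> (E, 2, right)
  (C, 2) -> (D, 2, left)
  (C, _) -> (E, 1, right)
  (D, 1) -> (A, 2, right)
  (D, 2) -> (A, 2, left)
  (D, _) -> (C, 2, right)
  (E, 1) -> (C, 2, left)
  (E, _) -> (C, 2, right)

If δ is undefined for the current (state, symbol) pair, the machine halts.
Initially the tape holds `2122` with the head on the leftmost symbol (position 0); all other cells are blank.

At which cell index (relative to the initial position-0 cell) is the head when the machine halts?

state=A head=0 tape=[2]122   (A,2)→(B,_,right)
state=B head=1 tape=_[1]22   (B,1)→(D,_,left)
state=D head=0 tape=[_]_22   (D,_)→(C,2,right)
state=C head=1 tape=2[_]22   (C,_)→(E,1,right)
state=E head=2 tape=21[2]2
At halt the head is at cell 2.

2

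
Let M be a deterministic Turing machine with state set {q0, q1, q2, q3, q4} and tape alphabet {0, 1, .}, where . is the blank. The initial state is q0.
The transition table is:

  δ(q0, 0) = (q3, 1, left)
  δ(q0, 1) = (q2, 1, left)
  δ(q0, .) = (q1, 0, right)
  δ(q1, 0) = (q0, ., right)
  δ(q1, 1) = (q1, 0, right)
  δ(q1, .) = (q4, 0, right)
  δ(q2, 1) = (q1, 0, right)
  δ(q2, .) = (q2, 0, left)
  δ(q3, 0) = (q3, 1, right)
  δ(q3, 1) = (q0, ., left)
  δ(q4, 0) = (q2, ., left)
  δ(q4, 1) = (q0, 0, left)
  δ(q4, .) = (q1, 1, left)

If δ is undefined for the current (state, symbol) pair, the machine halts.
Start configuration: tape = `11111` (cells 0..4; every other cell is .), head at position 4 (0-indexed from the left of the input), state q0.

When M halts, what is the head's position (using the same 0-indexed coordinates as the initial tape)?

4

state=q0 head=4 tape=1111[1]..   (q0,1)→(q2,1,left)
state=q2 head=3 tape=111[1]1..   (q2,1)→(q1,0,right)
state=q1 head=4 tape=1110[1]..   (q1,1)→(q1,0,right)
state=q1 head=5 tape=11100[.].   (q1,.)→(q4,0,right)
state=q4 head=6 tape=111000[.]   (q4,.)→(q1,1,left)
state=q1 head=5 tape=11100[0]1   (q1,0)→(q0,.,right)
state=q0 head=6 tape=11100.[1]   (q0,1)→(q2,1,left)
state=q2 head=5 tape=11100[.]1   (q2,.)→(q2,0,left)
state=q2 head=4 tape=1110[0]01
At halt the head is at cell 4.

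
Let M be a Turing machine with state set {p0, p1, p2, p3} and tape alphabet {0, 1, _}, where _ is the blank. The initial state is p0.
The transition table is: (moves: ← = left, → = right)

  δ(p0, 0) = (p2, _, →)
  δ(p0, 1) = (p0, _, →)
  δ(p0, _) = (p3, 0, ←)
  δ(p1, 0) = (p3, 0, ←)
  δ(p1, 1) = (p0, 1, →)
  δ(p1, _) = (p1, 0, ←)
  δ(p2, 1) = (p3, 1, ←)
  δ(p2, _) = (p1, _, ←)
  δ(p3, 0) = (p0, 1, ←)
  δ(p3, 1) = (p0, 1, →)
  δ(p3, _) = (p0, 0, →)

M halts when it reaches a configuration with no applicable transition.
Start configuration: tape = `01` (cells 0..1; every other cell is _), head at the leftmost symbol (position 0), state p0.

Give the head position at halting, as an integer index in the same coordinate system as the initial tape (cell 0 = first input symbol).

2

p0 | __[0]1__   read 0 → write _, move →, go to p2
p2 | ___[1]__   read 1 → write 1, move ←, go to p3
p3 | __[_]1__   read _ → write 0, move →, go to p0
p0 | __0[1]__   read 1 → write _, move →, go to p0
p0 | __0_[_]_   read _ → write 0, move ←, go to p3
p3 | __0[_]0_   read _ → write 0, move →, go to p0
p0 | __00[0]_   read 0 → write _, move →, go to p2
p2 | __00_[_]   read _ → write _, move ←, go to p1
p1 | __00[_]_   read _ → write 0, move ←, go to p1
p1 | __0[0]0_   read 0 → write 0, move ←, go to p3
p3 | __[0]00_   read 0 → write 1, move ←, go to p0
p0 | _[_]100_   read _ → write 0, move ←, go to p3
p3 | [_]0100_   read _ → write 0, move →, go to p0
p0 | 0[0]100_   read 0 → write _, move →, go to p2
p2 | 0_[1]00_   read 1 → write 1, move ←, go to p3
p3 | 0[_]100_   read _ → write 0, move →, go to p0
p0 | 00[1]00_   read 1 → write _, move →, go to p0
p0 | 00_[0]0_   read 0 → write _, move →, go to p2
p2 | 00__[0]_
At halt the head is at cell 2.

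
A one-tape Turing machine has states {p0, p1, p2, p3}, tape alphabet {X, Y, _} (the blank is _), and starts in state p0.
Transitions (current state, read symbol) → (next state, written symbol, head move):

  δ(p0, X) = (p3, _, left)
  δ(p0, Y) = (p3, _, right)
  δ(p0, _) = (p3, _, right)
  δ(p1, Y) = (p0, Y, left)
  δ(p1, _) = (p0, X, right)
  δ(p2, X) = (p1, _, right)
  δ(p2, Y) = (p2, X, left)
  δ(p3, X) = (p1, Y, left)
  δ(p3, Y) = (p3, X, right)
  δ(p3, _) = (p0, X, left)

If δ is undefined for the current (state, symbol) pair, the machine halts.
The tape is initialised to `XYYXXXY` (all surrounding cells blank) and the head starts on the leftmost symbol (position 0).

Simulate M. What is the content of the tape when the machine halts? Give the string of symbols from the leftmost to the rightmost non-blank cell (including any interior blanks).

XX_XXYXXY

state=p0 head=0 tape=__[X]YYXXXY   (p0,X)→(p3,_,left)
state=p3 head=-1 tape=_[_]_YYXXXY   (p3,_)→(p0,X,left)
state=p0 head=-2 tape=[_]X_YYXXXY   (p0,_)→(p3,_,right)
state=p3 head=-1 tape=_[X]_YYXXXY   (p3,X)→(p1,Y,left)
state=p1 head=-2 tape=[_]Y_YYXXXY   (p1,_)→(p0,X,right)
state=p0 head=-1 tape=X[Y]_YYXXXY   (p0,Y)→(p3,_,right)
state=p3 head=0 tape=X_[_]YYXXXY   (p3,_)→(p0,X,left)
state=p0 head=-1 tape=X[_]XYYXXXY   (p0,_)→(p3,_,right)
state=p3 head=0 tape=X_[X]YYXXXY   (p3,X)→(p1,Y,left)
state=p1 head=-1 tape=X[_]YYYXXXY   (p1,_)→(p0,X,right)
state=p0 head=0 tape=XX[Y]YYXXXY   (p0,Y)→(p3,_,right)
state=p3 head=1 tape=XX_[Y]YXXXY   (p3,Y)→(p3,X,right)
state=p3 head=2 tape=XX_X[Y]XXXY   (p3,Y)→(p3,X,right)
state=p3 head=3 tape=XX_XX[X]XXY   (p3,X)→(p1,Y,left)
state=p1 head=2 tape=XX_X[X]YXXY
The non-blank tape span at halt is XX_XXYXXY.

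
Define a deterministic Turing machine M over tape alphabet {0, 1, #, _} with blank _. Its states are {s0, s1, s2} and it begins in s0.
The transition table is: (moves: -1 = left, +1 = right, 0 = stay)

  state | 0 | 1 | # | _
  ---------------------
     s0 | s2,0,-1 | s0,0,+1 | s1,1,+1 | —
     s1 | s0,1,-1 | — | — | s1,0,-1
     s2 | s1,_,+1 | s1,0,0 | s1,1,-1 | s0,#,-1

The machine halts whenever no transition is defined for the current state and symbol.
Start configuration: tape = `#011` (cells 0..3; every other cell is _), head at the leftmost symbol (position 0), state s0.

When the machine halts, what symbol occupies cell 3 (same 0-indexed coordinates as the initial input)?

s0 | [#]011_   read # → write 1, move +1, go to s1
s1 | 1[0]11_   read 0 → write 1, move -1, go to s0
s0 | [1]111_   read 1 → write 0, move +1, go to s0
s0 | 0[1]11_   read 1 → write 0, move +1, go to s0
s0 | 00[1]1_   read 1 → write 0, move +1, go to s0
s0 | 000[1]_   read 1 → write 0, move +1, go to s0
s0 | 0000[_]
Cell 3 holds 0 when M halts.

0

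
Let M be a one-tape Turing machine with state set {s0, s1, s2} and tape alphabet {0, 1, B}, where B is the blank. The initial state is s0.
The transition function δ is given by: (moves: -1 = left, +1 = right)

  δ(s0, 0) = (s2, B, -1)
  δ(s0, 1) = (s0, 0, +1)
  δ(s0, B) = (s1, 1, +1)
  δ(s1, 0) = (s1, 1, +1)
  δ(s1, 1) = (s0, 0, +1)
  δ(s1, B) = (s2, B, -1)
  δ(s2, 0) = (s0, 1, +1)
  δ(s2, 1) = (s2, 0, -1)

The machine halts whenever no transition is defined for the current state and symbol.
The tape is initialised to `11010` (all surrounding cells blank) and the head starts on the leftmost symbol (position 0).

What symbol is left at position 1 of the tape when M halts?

B

s0 | B[1]1010B   read 1 → write 0, move +1, go to s0
s0 | B0[1]010B   read 1 → write 0, move +1, go to s0
s0 | B00[0]10B   read 0 → write B, move -1, go to s2
s2 | B0[0]B10B   read 0 → write 1, move +1, go to s0
s0 | B01[B]10B   read B → write 1, move +1, go to s1
s1 | B011[1]0B   read 1 → write 0, move +1, go to s0
s0 | B0110[0]B   read 0 → write B, move -1, go to s2
s2 | B011[0]BB   read 0 → write 1, move +1, go to s0
s0 | B0111[B]B   read B → write 1, move +1, go to s1
s1 | B01111[B]   read B → write B, move -1, go to s2
s2 | B0111[1]B   read 1 → write 0, move -1, go to s2
s2 | B011[1]0B   read 1 → write 0, move -1, go to s2
s2 | B01[1]00B   read 1 → write 0, move -1, go to s2
s2 | B0[1]000B   read 1 → write 0, move -1, go to s2
s2 | B[0]0000B   read 0 → write 1, move +1, go to s0
s0 | B1[0]000B   read 0 → write B, move -1, go to s2
s2 | B[1]B000B   read 1 → write 0, move -1, go to s2
s2 | [B]0B000B
Cell 1 holds B when M halts.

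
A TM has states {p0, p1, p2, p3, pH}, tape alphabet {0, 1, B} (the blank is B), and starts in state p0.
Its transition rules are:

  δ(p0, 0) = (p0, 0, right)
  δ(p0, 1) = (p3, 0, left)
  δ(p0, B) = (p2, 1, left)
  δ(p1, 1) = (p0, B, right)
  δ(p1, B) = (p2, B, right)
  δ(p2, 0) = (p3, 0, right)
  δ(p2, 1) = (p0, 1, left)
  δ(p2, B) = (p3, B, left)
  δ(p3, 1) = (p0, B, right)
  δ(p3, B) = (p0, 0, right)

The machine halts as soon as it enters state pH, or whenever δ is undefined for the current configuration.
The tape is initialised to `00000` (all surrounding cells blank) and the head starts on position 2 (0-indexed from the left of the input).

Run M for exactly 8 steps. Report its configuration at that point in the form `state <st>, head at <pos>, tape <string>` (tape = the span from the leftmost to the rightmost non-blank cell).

state p3, head at 4, tape 00000B1

state=p0 head=2 tape=00[0]00BB   (p0,0)→(p0,0,right)
state=p0 head=3 tape=000[0]0BB   (p0,0)→(p0,0,right)
state=p0 head=4 tape=0000[0]BB   (p0,0)→(p0,0,right)
state=p0 head=5 tape=00000[B]B   (p0,B)→(p2,1,left)
state=p2 head=4 tape=0000[0]1B   (p2,0)→(p3,0,right)
state=p3 head=5 tape=00000[1]B   (p3,1)→(p0,B,right)
state=p0 head=6 tape=00000B[B]   (p0,B)→(p2,1,left)
state=p2 head=5 tape=00000[B]1   (p2,B)→(p3,B,left)
state=p3 head=4 tape=0000[0]B1
After 8 steps: state p3, head at 4, tape 00000B1.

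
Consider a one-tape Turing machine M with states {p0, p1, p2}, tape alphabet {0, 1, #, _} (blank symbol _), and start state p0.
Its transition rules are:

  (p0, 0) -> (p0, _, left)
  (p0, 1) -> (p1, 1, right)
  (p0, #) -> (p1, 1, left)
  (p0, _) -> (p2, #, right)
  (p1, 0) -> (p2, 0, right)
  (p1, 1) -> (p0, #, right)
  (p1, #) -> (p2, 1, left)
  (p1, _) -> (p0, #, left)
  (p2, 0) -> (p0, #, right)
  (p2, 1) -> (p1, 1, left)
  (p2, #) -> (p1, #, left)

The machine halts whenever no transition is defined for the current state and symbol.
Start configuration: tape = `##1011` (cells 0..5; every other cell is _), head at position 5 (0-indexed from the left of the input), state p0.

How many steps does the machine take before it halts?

p0 | ##101[1]___   read 1 → write 1, move right, go to p1
p1 | ##1011[_]__   read _ → write #, move left, go to p0
p0 | ##101[1]#__   read 1 → write 1, move right, go to p1
p1 | ##1011[#]__   read # → write 1, move left, go to p2
p2 | ##101[1]1__   read 1 → write 1, move left, go to p1
p1 | ##10[1]11__   read 1 → write #, move right, go to p0
p0 | ##10#[1]1__   read 1 → write 1, move right, go to p1
p1 | ##10#1[1]__   read 1 → write #, move right, go to p0
p0 | ##10#1#[_]_   read _ → write #, move right, go to p2
p2 | ##10#1##[_]
M halts after 9 transitions.

9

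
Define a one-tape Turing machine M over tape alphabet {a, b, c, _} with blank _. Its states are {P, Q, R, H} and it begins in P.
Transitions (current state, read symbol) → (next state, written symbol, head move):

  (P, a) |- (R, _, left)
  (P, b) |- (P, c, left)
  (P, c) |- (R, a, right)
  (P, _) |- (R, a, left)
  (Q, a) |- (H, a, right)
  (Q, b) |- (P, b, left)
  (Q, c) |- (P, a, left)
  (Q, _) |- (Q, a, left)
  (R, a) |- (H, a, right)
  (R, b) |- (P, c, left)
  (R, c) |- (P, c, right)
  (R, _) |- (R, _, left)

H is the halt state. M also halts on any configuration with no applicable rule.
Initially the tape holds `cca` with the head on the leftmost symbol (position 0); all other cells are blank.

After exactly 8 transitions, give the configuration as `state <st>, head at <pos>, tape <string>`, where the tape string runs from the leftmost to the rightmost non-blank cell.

state=P head=0 tape=[c]ca   (P,c)→(R,a,right)
state=R head=1 tape=a[c]a   (R,c)→(P,c,right)
state=P head=2 tape=ac[a]   (P,a)→(R,_,left)
state=R head=1 tape=a[c]_   (R,c)→(P,c,right)
state=P head=2 tape=ac[_]   (P,_)→(R,a,left)
state=R head=1 tape=a[c]a   (R,c)→(P,c,right)
state=P head=2 tape=ac[a]   (P,a)→(R,_,left)
state=R head=1 tape=a[c]_   (R,c)→(P,c,right)
state=P head=2 tape=ac[_]
After 8 steps: state P, head at 2, tape ac.

state P, head at 2, tape ac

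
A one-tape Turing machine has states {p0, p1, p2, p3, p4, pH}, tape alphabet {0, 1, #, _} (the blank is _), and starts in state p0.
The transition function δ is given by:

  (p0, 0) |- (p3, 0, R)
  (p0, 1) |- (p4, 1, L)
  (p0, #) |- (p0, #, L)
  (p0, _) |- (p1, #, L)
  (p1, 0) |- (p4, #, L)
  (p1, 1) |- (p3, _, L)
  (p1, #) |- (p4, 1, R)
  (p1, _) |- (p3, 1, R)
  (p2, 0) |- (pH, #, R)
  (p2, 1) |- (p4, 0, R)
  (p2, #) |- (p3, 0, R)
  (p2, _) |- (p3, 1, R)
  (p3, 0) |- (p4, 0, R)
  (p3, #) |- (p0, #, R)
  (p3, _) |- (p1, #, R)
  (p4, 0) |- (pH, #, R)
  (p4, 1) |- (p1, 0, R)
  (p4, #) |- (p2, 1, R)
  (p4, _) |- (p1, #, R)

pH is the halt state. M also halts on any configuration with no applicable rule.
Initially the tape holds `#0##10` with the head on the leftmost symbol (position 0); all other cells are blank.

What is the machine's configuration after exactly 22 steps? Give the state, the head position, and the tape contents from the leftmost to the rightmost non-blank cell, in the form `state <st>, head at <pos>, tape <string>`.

state=p0 head=0 tape=___[#]0##10   (p0,#)→(p0,#,L)
state=p0 head=-1 tape=__[_]#0##10   (p0,_)→(p1,#,L)
state=p1 head=-2 tape=_[_]##0##10   (p1,_)→(p3,1,R)
state=p3 head=-1 tape=_1[#]#0##10   (p3,#)→(p0,#,R)
state=p0 head=0 tape=_1#[#]0##10   (p0,#)→(p0,#,L)
state=p0 head=-1 tape=_1[#]#0##10   (p0,#)→(p0,#,L)
state=p0 head=-2 tape=_[1]##0##10   (p0,1)→(p4,1,L)
state=p4 head=-3 tape=[_]1##0##10   (p4,_)→(p1,#,R)
state=p1 head=-2 tape=#[1]##0##10   (p1,1)→(p3,_,L)
state=p3 head=-3 tape=[#]_##0##10   (p3,#)→(p0,#,R)
state=p0 head=-2 tape=#[_]##0##10   (p0,_)→(p1,#,L)
state=p1 head=-3 tape=[#]###0##10   (p1,#)→(p4,1,R)
state=p4 head=-2 tape=1[#]##0##10   (p4,#)→(p2,1,R)
state=p2 head=-1 tape=11[#]#0##10   (p2,#)→(p3,0,R)
state=p3 head=0 tape=110[#]0##10   (p3,#)→(p0,#,R)
state=p0 head=1 tape=110#[0]##10   (p0,0)→(p3,0,R)
state=p3 head=2 tape=110#0[#]#10   (p3,#)→(p0,#,R)
state=p0 head=3 tape=110#0#[#]10   (p0,#)→(p0,#,L)
state=p0 head=2 tape=110#0[#]#10   (p0,#)→(p0,#,L)
state=p0 head=1 tape=110#[0]##10   (p0,0)→(p3,0,R)
state=p3 head=2 tape=110#0[#]#10   (p3,#)→(p0,#,R)
state=p0 head=3 tape=110#0#[#]10   (p0,#)→(p0,#,L)
state=p0 head=2 tape=110#0[#]#10
After 22 steps: state p0, head at 2, tape 110#0##10.

state p0, head at 2, tape 110#0##10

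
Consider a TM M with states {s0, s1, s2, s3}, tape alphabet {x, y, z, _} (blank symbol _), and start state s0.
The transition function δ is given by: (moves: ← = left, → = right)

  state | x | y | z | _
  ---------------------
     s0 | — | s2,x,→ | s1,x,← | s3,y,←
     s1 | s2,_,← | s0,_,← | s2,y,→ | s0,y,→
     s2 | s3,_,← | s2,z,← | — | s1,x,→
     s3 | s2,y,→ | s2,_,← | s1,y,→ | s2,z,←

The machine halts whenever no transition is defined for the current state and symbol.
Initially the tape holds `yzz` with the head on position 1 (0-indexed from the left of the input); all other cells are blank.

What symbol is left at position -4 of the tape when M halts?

state=s0 head=1 tape=_____y[z]z   (s0,z)→(s1,x,←)
state=s1 head=0 tape=_____[y]xz   (s1,y)→(s0,_,←)
state=s0 head=-1 tape=____[_]_xz   (s0,_)→(s3,y,←)
state=s3 head=-2 tape=___[_]y_xz   (s3,_)→(s2,z,←)
state=s2 head=-3 tape=__[_]zy_xz   (s2,_)→(s1,x,→)
state=s1 head=-2 tape=__x[z]y_xz   (s1,z)→(s2,y,→)
state=s2 head=-1 tape=__xy[y]_xz   (s2,y)→(s2,z,←)
state=s2 head=-2 tape=__x[y]z_xz   (s2,y)→(s2,z,←)
state=s2 head=-3 tape=__[x]zz_xz   (s2,x)→(s3,_,←)
state=s3 head=-4 tape=_[_]_zz_xz   (s3,_)→(s2,z,←)
state=s2 head=-5 tape=[_]z_zz_xz   (s2,_)→(s1,x,→)
state=s1 head=-4 tape=x[z]_zz_xz   (s1,z)→(s2,y,→)
state=s2 head=-3 tape=xy[_]zz_xz   (s2,_)→(s1,x,→)
state=s1 head=-2 tape=xyx[z]z_xz   (s1,z)→(s2,y,→)
state=s2 head=-1 tape=xyxy[z]_xz
Cell -4 holds y when M halts.

y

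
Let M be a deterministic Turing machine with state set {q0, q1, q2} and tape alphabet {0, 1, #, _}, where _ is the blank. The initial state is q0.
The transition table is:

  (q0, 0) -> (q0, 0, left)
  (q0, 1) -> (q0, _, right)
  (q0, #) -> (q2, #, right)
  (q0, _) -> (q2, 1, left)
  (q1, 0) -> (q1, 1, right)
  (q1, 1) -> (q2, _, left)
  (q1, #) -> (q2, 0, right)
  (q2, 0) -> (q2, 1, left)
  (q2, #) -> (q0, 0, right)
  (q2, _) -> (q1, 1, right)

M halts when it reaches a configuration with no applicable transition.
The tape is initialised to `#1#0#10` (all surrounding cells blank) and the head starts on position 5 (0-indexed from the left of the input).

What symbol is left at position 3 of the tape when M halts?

_

q0 | #1#0#[1]0   read 1 → write _, move right, go to q0
q0 | #1#0#_[0]   read 0 → write 0, move left, go to q0
q0 | #1#0#[_]0   read _ → write 1, move left, go to q2
q2 | #1#0[#]10   read # → write 0, move right, go to q0
q0 | #1#00[1]0   read 1 → write _, move right, go to q0
q0 | #1#00_[0]   read 0 → write 0, move left, go to q0
q0 | #1#00[_]0   read _ → write 1, move left, go to q2
q2 | #1#0[0]10   read 0 → write 1, move left, go to q2
q2 | #1#[0]110   read 0 → write 1, move left, go to q2
q2 | #1[#]1110   read # → write 0, move right, go to q0
q0 | #10[1]110   read 1 → write _, move right, go to q0
q0 | #10_[1]10   read 1 → write _, move right, go to q0
q0 | #10__[1]0   read 1 → write _, move right, go to q0
q0 | #10___[0]   read 0 → write 0, move left, go to q0
q0 | #10__[_]0   read _ → write 1, move left, go to q2
q2 | #10_[_]10   read _ → write 1, move right, go to q1
q1 | #10_1[1]0   read 1 → write _, move left, go to q2
q2 | #10_[1]_0
Cell 3 holds _ when M halts.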